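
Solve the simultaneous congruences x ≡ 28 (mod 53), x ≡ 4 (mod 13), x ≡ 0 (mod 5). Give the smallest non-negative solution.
The moduli 53, 13, 5 are pairwise coprime, so by the CRT there is a unique solution mod 53·13·5 = 3445.
Solve by successive substitution. Start with x ≡ 28 (mod 53).
  Combine with x ≡ 4 (mod 13): write x = 28 + 53·t and require 28 + 53·t ≡ 4 (mod 13), i.e. 53·t ≡ 4 − 28 ≡ 2 (mod 13). Since 53^(−1) ≡ 1 (mod 13) (53 ≡ 1 (mod 13)), t ≡ 1·2 ≡ 2 (mod 13). So x ≡ 28 + 53·2 = 134 (mod 689).
  Combine with x ≡ 0 (mod 5): write x = 134 + 689·t and require 134 + 689·t ≡ 0 (mod 5), i.e. 689·t ≡ 0 − 134 ≡ 1 (mod 5). Since 689^(−1) ≡ 4 (mod 5) (689 ≡ 4 (mod 5)), t ≡ 4·1 ≡ 4 (mod 5). So x ≡ 134 + 689·4 = 2890 (mod 3445).
Unique solution in [0, 3445): x = 2890.

Final answer: x ≡ 2890 (mod 3445); the representative in [0, 3445) is 2890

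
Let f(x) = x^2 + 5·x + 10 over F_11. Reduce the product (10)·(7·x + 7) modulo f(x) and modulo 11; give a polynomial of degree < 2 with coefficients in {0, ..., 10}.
a · b ≡ 4·x + 4 (mod f(x))

Multiply as integer polynomials: a · b = 70·x + 70. Reducing coefficients mod 11: a · b ≡ 4·x + 4. This already has degree < 2, so no reduction by f is needed. Hence a · b ≡ 4·x + 4 in F_11[x]/(f).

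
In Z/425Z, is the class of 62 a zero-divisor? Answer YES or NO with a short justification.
NO

gcd(62, 425) = 1, so 62 is a unit in Z/425Z (it has a multiplicative inverse). A unit cannot be a zero-divisor: if 62·b ≡ 0 then multiplying both sides by 62^(−1) gives b ≡ 0. So 62 is not a zero-divisor.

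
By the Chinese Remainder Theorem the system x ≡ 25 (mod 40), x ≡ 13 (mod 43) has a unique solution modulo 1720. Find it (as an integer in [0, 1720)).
x ≡ 185 (mod 1720); the representative in [0, 1720) is 185

The moduli 40, 43 are pairwise coprime, so by the CRT there is a unique solution mod 40·43 = 1720.
Solve by successive substitution. Start with x ≡ 25 (mod 40).
  Combine with x ≡ 13 (mod 43): write x = 25 + 40·t and require 25 + 40·t ≡ 13 (mod 43), i.e. 40·t ≡ 13 − 25 ≡ 31 (mod 43). Since 40^(−1) ≡ 14 (mod 43), t ≡ 14·31 ≡ 4 (mod 43). So x ≡ 25 + 40·4 = 185 (mod 1720).
Unique solution in [0, 1720): x = 185.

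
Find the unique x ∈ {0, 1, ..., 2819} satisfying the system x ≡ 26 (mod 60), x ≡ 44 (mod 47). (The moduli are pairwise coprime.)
x ≡ 326 (mod 2820); the representative in [0, 2820) is 326

The moduli 60, 47 are pairwise coprime, so by the CRT there is a unique solution mod 60·47 = 2820.
Solve by successive substitution. Start with x ≡ 26 (mod 60).
  Combine with x ≡ 44 (mod 47): write x = 26 + 60·t and require 26 + 60·t ≡ 44 (mod 47), i.e. 60·t ≡ 44 − 26 ≡ 18 (mod 47). Since 60^(−1) ≡ 29 (mod 47) (60 ≡ 13 (mod 47)), t ≡ 29·18 ≡ 5 (mod 47). So x ≡ 26 + 60·5 = 326 (mod 2820).
Unique solution in [0, 2820): x = 326.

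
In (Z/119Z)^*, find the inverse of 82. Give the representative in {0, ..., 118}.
Apply the extended Euclidean algorithm to (119, 82), tracking rows (r, s, t) with s·119 + t·82 = r. Each division r_prev = q·r_cur + r_new produces the new row as (previous row) − q·(current row):
  row A: (119, 1, 0)   [1·119 + 0·82 = 119]
  row B: (82, 0, 1)   [0·119 + 1·82 = 82]
  119 = 1·82 + 37   → row C = row A − 1·row B = (37, 1, −1)   [check: 1·119 − 1·82 = 37]
  82 = 2·37 + 8   → row D = row B − 2·row C = (8, −2, 3)   [check: −2·119 + 3·82 = 8]
  37 = 4·8 + 5   → row E = row C − 4·row D = (5, 9, −13)   [check: 9·119 − 13·82 = 5]
  8 = 1·5 + 3   → row F = row D − 1·row E = (3, −11, 16)   [check: −11·119 + 16·82 = 3]
  5 = 1·3 + 2   → row G = row E − 1·row F = (2, 20, −29)   [check: 20·119 − 29·82 = 2]
  3 = 1·2 + 1   → row H = row F − 1·row G = (1, −31, 45)   [check: −31·119 + 45·82 = 1]
  2 = 2·1 + 0   → remainder 0, stop. gcd = 1 (last nonzero row H).
The gcd is 1, so 82 is invertible mod 119. The last nonzero row gives −31·119 + 45·82 = 1, so t = 45. So 82^(−1) ≡ 45 (mod 119). Verify: 82 · 45 = 3690 ≡ 1 (mod 119). ✓

Final answer: 82^(−1) ≡ 45 (mod 119)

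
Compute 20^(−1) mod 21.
20^(−1) ≡ 20 (mod 21)

Apply the extended Euclidean algorithm to (21, 20), tracking rows (r, s, t) with s·21 + t·20 = r. Each division r_prev = q·r_cur + r_new produces the new row as (previous row) − q·(current row):
  row A: (21, 1, 0)   [1·21 + 0·20 = 21]
  row B: (20, 0, 1)   [0·21 + 1·20 = 20]
  21 = 1·20 + 1   → row C = row A − 1·row B = (1, 1, −1)   [check: 1·21 − 1·20 = 1]
  20 = 20·1 + 0   → remainder 0, stop. gcd = 1 (last nonzero row C).
The gcd is 1, so 20 is invertible mod 21. The last nonzero row gives 1·21 − 1·20 = 1, so t = −1. So 20^(−1) ≡ −1 ≡ 20 (mod 21). Verify: 20 · 20 = 400 ≡ 1 (mod 21). ✓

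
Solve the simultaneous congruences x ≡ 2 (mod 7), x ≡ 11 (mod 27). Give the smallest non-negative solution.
The moduli 7, 27 are pairwise coprime, so by the CRT there is a unique solution mod 7·27 = 189.
Solve by successive substitution. Start with x ≡ 2 (mod 7).
  Combine with x ≡ 11 (mod 27): write x = 2 + 7·t and require 2 + 7·t ≡ 11 (mod 27), i.e. 7·t ≡ 11 − 2 ≡ 9 (mod 27). Since 7^(−1) ≡ 4 (mod 27), t ≡ 4·9 ≡ 9 (mod 27). So x ≡ 2 + 7·9 = 65 (mod 189).
Unique solution in [0, 189): x = 65.

Final answer: x ≡ 65 (mod 189); the representative in [0, 189) is 65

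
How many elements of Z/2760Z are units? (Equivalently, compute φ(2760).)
Z/2760Z has φ(2760) = 704 units

An element a ∈ Z/2760Z is a unit iff gcd(a, 2760) = 1, so the number of units is φ(2760). φ is multiplicative, with φ(p^e) = p^e − p^(e−1). Factorise 2760 = 2^3 · 3 · 5 · 23. Then
  φ(2760) = (2^3 − 2^2) · (3 − 1) · (5 − 1) · (23 − 1) = 4 · 2 · 4 · 22 = 704.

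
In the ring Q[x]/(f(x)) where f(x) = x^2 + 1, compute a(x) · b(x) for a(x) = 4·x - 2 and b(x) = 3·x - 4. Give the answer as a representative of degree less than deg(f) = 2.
a · b ≡ -22·x - 4 (mod f(x))

First multiply in Q[x] without reducing: a · b = 12·x^2 - 22·x + 8. Now divide by f(x) = x^2 + 1, eliminating the leading term at each step:
  leading term 12·x^2: subtract (12)·f(x) = 12·x^2 + 12, leaving -22·x - 4
The degree is now < 2, so this is the remainder. Hence a · b ≡ -22·x - 4 in Q[x]/(f).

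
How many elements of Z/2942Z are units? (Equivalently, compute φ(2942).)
Z/2942Z has φ(2942) = 1470 units

An element a ∈ Z/2942Z is a unit iff gcd(a, 2942) = 1, so the number of units is φ(2942). φ is multiplicative, with φ(p^e) = p^e − p^(e−1). Factorise 2942 = 2 · 1471. Then
  φ(2942) = (2 − 1) · (1471 − 1) = 1 · 1470 = 1470.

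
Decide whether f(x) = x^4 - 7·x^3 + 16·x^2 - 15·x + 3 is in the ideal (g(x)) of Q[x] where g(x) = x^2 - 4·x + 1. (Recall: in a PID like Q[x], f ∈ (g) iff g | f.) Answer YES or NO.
In Q[x] the ideal (g) consists of all multiples of g, so f ∈ (g) iff g | f, i.e. iff the remainder of f on division by g is 0. Divide f by g (g is monic, so eliminate the leading term of the running remainder at each step):
  leading term x^4: subtract (x^2)·g(x) = x^4 - 4·x^3 + x^2, leaving -3·x^3 + 15·x^2 - 15·x + 3
  leading term -3·x^3: subtract (-3·x)·g(x) = -3·x^3 + 12·x^2 - 3·x, leaving 3·x^2 - 12·x + 3
  leading term 3·x^2: subtract (3)·g(x) = 3·x^2 - 12·x + 3, leaving 0
The remainder is 0, so f(x) = g(x) · h(x) with h(x) = x^2 - 3·x + 3. Hence g | f, i.e. f ∈ (g).

Final answer: YES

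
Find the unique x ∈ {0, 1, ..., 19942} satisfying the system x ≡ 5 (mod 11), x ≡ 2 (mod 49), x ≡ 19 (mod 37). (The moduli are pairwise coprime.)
The moduli 11, 49, 37 are pairwise coprime, so by the CRT there is a unique solution mod 11·49·37 = 19943.
Solve by successive substitution. Start with x ≡ 5 (mod 11).
  Combine with x ≡ 2 (mod 49): write x = 5 + 11·t and require 5 + 11·t ≡ 2 (mod 49), i.e. 11·t ≡ 2 − 5 ≡ 46 (mod 49). Since 11^(−1) ≡ 9 (mod 49), t ≡ 9·46 ≡ 22 (mod 49). So x ≡ 5 + 11·22 = 247 (mod 539).
  Combine with x ≡ 19 (mod 37): write x = 247 + 539·t and require 247 + 539·t ≡ 19 (mod 37), i.e. 539·t ≡ 19 − 247 ≡ 31 (mod 37). Since 539^(−1) ≡ 30 (mod 37) (539 ≡ 21 (mod 37)), t ≡ 30·31 ≡ 5 (mod 37). So x ≡ 247 + 539·5 = 2942 (mod 19943).
Unique solution in [0, 19943): x = 2942.

Final answer: x ≡ 2942 (mod 19943); the representative in [0, 19943) is 2942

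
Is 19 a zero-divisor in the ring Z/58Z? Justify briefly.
gcd(19, 58) = 1, so 19 is a unit in Z/58Z (it has a multiplicative inverse). A unit cannot be a zero-divisor: if 19·b ≡ 0 then multiplying both sides by 19^(−1) gives b ≡ 0. So 19 is not a zero-divisor.

Final answer: NO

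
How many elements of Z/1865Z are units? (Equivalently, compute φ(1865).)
An element a ∈ Z/1865Z is a unit iff gcd(a, 1865) = 1, so the number of units is φ(1865). φ is multiplicative, with φ(p^e) = p^e − p^(e−1). Factorise 1865 = 5 · 373. Then
  φ(1865) = (5 − 1) · (373 − 1) = 4 · 372 = 1488.

Final answer: Z/1865Z has φ(1865) = 1488 units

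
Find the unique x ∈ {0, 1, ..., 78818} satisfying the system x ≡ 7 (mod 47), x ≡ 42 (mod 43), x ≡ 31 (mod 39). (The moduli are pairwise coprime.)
x ≡ 22144 (mod 78819); the representative in [0, 78819) is 22144

The moduli 47, 43, 39 are pairwise coprime, so by the CRT there is a unique solution mod 47·43·39 = 78819.
Solve by successive substitution. Start with x ≡ 7 (mod 47).
  Combine with x ≡ 42 (mod 43): write x = 7 + 47·t and require 7 + 47·t ≡ 42 (mod 43), i.e. 47·t ≡ 42 − 7 ≡ 35 (mod 43). Since 47^(−1) ≡ 11 (mod 43) (47 ≡ 4 (mod 43)), t ≡ 11·35 ≡ 41 (mod 43). So x ≡ 7 + 47·41 = 1934 (mod 2021).
  Combine with x ≡ 31 (mod 39): write x = 1934 + 2021·t and require 1934 + 2021·t ≡ 31 (mod 39), i.e. 2021·t ≡ 31 − 1934 ≡ 8 (mod 39). Since 2021^(−1) ≡ 11 (mod 39) (2021 ≡ 32 (mod 39)), t ≡ 11·8 ≡ 10 (mod 39). So x ≡ 1934 + 2021·10 = 22144 (mod 78819).
Unique solution in [0, 78819): x = 22144.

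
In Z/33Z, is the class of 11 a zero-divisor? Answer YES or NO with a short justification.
YES

gcd(11, 33) = 11 > 1, so 11 is not a unit in Z/33Z. In Z/nZ every nonzero non-unit is a zero-divisor: explicitly, take b = 33/gcd = 3 ≠ 0 (mod 33); then 11·3 = 33 = 1·33, i.e. 11·3 ≡ 0 (mod 33). So 11 is a zero-divisor.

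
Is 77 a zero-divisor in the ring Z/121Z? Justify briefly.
gcd(77, 121) = 11 > 1, so 77 is not a unit in Z/121Z. In Z/nZ every nonzero non-unit is a zero-divisor: explicitly, take b = 121/gcd = 11 ≠ 0 (mod 121); then 77·11 = 847 = 7·121, i.e. 77·11 ≡ 0 (mod 121). So 77 is a zero-divisor.

Final answer: YES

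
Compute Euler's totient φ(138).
φ(138) = 44

φ is multiplicative, with φ(p^e) = p^e − p^(e−1). Factorise 138 = 2 · 3 · 23. Then
  φ(138) = (2 − 1) · (3 − 1) · (23 − 1) = 1 · 2 · 22 = 44.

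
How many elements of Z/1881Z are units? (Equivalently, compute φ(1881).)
Z/1881Z has φ(1881) = 1080 units

An element a ∈ Z/1881Z is a unit iff gcd(a, 1881) = 1, so the number of units is φ(1881). φ is multiplicative, with φ(p^e) = p^e − p^(e−1). Factorise 1881 = 3^2 · 11 · 19. Then
  φ(1881) = (3^2 − 3^1) · (11 − 1) · (19 − 1) = 6 · 10 · 18 = 1080.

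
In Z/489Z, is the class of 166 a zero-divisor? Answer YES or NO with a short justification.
NO

gcd(166, 489) = 1, so 166 is a unit in Z/489Z (it has a multiplicative inverse). A unit cannot be a zero-divisor: if 166·b ≡ 0 then multiplying both sides by 166^(−1) gives b ≡ 0. So 166 is not a zero-divisor.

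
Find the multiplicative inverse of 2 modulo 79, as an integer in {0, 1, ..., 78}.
Apply the extended Euclidean algorithm to (79, 2), tracking rows (r, s, t) with s·79 + t·2 = r. Each division r_prev = q·r_cur + r_new produces the new row as (previous row) − q·(current row):
  row A: (79, 1, 0)   [1·79 + 0·2 = 79]
  row B: (2, 0, 1)   [0·79 + 1·2 = 2]
  79 = 39·2 + 1   → row C = row A − 39·row B = (1, 1, −39)   [check: 1·79 − 39·2 = 1]
  2 = 2·1 + 0   → remainder 0, stop. gcd = 1 (last nonzero row C).
The gcd is 1, so 2 is invertible mod 79. The last nonzero row gives 1·79 − 39·2 = 1, so t = −39. So 2^(−1) ≡ −39 ≡ 40 (mod 79). Verify: 2 · 40 = 80 ≡ 1 (mod 79). ✓

Final answer: 2^(−1) ≡ 40 (mod 79)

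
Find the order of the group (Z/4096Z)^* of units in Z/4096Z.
(Z/4096Z)^* consists of the classes a with gcd(a, 4096) = 1, so its order is φ(4096). φ is multiplicative, with φ(p^e) = p^e − p^(e−1). Factorise 4096 = 2^12. Then
  φ(4096) = (2^12 − 2^11) = 2048 = 2048.
Thus |(Z/4096Z)^*| = 2048.

Final answer: |(Z/4096Z)^*| = 2048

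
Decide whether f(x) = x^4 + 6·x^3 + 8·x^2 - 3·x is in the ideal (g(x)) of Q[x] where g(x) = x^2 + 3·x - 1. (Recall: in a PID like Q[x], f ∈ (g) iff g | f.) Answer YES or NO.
In Q[x] the ideal (g) consists of all multiples of g, so f ∈ (g) iff g | f, i.e. iff the remainder of f on division by g is 0. Divide f by g (g is monic, so eliminate the leading term of the running remainder at each step):
  leading term x^4: subtract (x^2)·g(x) = x^4 + 3·x^3 - x^2, leaving 3·x^3 + 9·x^2 - 3·x
  leading term 3·x^3: subtract (3·x)·g(x) = 3·x^3 + 9·x^2 - 3·x, leaving 0
The remainder is 0, so f(x) = g(x) · h(x) with h(x) = x^2 + 3·x. Hence g | f, i.e. f ∈ (g).

Final answer: YES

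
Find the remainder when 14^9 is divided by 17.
Use repeated squaring. Binary(9) = 1001. Walk through the bits of the exponent 9 left-to-right: at each bit after the leading one, square the running value, then multiply by 14 if the bit is 1 (always reducing mod 17):
  bit 1 = 1 (leading): start with 14.
  bit 2 = 0: square 14^2 = 196 ≡ 9 (mod 17).
  bit 3 = 0: square 9^2 = 81 ≡ 13 (mod 17).
  bit 4 = 1: square 13^2 = 169 ≡ 16; bit is 1, so multiply 16·14 = 224 ≡ 3 (mod 17).
Final value: 14^9 ≡ 3 (mod 17).

Final answer: 3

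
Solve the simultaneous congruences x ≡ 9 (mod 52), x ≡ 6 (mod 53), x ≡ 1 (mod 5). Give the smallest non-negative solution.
The moduli 52, 53, 5 are pairwise coprime, so by the CRT there is a unique solution mod 52·53·5 = 13780.
Solve by successive substitution. Start with x ≡ 9 (mod 52).
  Combine with x ≡ 6 (mod 53): write x = 9 + 52·t and require 9 + 52·t ≡ 6 (mod 53), i.e. 52·t ≡ 6 − 9 ≡ 50 (mod 53). Since 52^(−1) ≡ 52 (mod 53), t ≡ 52·50 ≡ 3 (mod 53). So x ≡ 9 + 52·3 = 165 (mod 2756).
  Combine with x ≡ 1 (mod 5): write x = 165 + 2756·t and require 165 + 2756·t ≡ 1 (mod 5), i.e. 2756·t ≡ 1 − 165 ≡ 1 (mod 5). Since 2756^(−1) ≡ 1 (mod 5) (2756 ≡ 1 (mod 5)), t ≡ 1·1 ≡ 1 (mod 5). So x ≡ 165 + 2756·1 = 2921 (mod 13780).
Unique solution in [0, 13780): x = 2921.

Final answer: x ≡ 2921 (mod 13780); the representative in [0, 13780) is 2921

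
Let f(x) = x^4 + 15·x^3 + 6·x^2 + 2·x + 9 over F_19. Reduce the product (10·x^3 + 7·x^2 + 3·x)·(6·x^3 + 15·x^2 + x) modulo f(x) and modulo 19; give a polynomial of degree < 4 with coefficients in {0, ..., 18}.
Multiply as integer polynomials: a · b = 60·x^6 + 192·x^5 + 133·x^4 + 52·x^3 + 3·x^2. Reducing coefficients mod 19: a · b ≡ 3·x^6 + 2·x^5 + 14·x^3 + 3·x^2. Now divide by f(x) = x^4 + 15·x^3 + 6·x^2 + 2·x + 9 in F_19[x], eliminating the leading term at each step:
  leading term 3·x^6: subtract (3·x^2)·f(x) = 3·x^6 + 7·x^5 + 18·x^4 + 6·x^3 + 8·x^2, leaving 14·x^5 + x^4 + 8·x^3 + 14·x^2 (coefficients mod 19)
  leading term 14·x^5: subtract (14·x)·f(x) = 14·x^5 + x^4 + 8·x^3 + 9·x^2 + 12·x, leaving 5·x^2 + 7·x (coefficients mod 19)
The degree is now < 4, so this is the remainder. Hence a · b ≡ 5·x^2 + 7·x in F_19[x]/(f).

Final answer: a · b ≡ 5·x^2 + 7·x (mod f(x))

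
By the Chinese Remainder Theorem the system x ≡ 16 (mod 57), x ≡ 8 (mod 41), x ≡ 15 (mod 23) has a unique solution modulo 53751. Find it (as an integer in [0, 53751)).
The moduli 57, 41, 23 are pairwise coprime, so by the CRT there is a unique solution mod 57·41·23 = 53751.
Solve by successive substitution. Start with x ≡ 16 (mod 57).
  Combine with x ≡ 8 (mod 41): write x = 16 + 57·t and require 16 + 57·t ≡ 8 (mod 41), i.e. 57·t ≡ 8 − 16 ≡ 33 (mod 41). Since 57^(−1) ≡ 18 (mod 41) (57 ≡ 16 (mod 41)), t ≡ 18·33 ≡ 20 (mod 41). So x ≡ 16 + 57·20 = 1156 (mod 2337).
  Combine with x ≡ 15 (mod 23): write x = 1156 + 2337·t and require 1156 + 2337·t ≡ 15 (mod 23), i.e. 2337·t ≡ 15 − 1156 ≡ 9 (mod 23). Since 2337^(−1) ≡ 5 (mod 23) (2337 ≡ 14 (mod 23)), t ≡ 5·9 ≡ 22 (mod 23). So x ≡ 1156 + 2337·22 = 52570 (mod 53751).
Unique solution in [0, 53751): x = 52570.

Final answer: x ≡ 52570 (mod 53751); the representative in [0, 53751) is 52570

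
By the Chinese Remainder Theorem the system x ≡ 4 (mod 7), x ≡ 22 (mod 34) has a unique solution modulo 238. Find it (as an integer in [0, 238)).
x ≡ 158 (mod 238); the representative in [0, 238) is 158

The moduli 7, 34 are pairwise coprime, so by the CRT there is a unique solution mod 7·34 = 238.
Solve by successive substitution. Start with x ≡ 4 (mod 7).
  Combine with x ≡ 22 (mod 34): write x = 4 + 7·t and require 4 + 7·t ≡ 22 (mod 34), i.e. 7·t ≡ 22 − 4 ≡ 18 (mod 34). Since 7^(−1) ≡ 5 (mod 34), t ≡ 5·18 ≡ 22 (mod 34). So x ≡ 4 + 7·22 = 158 (mod 238).
Unique solution in [0, 238): x = 158.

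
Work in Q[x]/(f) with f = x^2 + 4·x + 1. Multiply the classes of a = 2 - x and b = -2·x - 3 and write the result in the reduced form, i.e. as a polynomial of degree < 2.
First multiply in Q[x] without reducing: a · b = 2·x^2 - x - 6. Now divide by f(x) = x^2 + 4·x + 1, eliminating the leading term at each step:
  leading term 2·x^2: subtract (2)·f(x) = 2·x^2 + 8·x + 2, leaving -9·x - 8
The degree is now < 2, so this is the remainder. Hence a · b ≡ -9·x - 8 in Q[x]/(f).

Final answer: a · b ≡ -9·x - 8 (mod f(x))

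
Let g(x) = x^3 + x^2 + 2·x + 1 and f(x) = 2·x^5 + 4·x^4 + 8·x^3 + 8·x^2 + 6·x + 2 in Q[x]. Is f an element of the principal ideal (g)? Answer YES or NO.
In Q[x] the ideal (g) consists of all multiples of g, so f ∈ (g) iff g | f, i.e. iff the remainder of f on division by g is 0. Divide f by g (g is monic, so eliminate the leading term of the running remainder at each step):
  leading term 2·x^5: subtract (2·x^2)·g(x) = 2·x^5 + 2·x^4 + 4·x^3 + 2·x^2, leaving 2·x^4 + 4·x^3 + 6·x^2 + 6·x + 2
  leading term 2·x^4: subtract (2·x)·g(x) = 2·x^4 + 2·x^3 + 4·x^2 + 2·x, leaving 2·x^3 + 2·x^2 + 4·x + 2
  leading term 2·x^3: subtract (2)·g(x) = 2·x^3 + 2·x^2 + 4·x + 2, leaving 0
The remainder is 0, so f(x) = g(x) · h(x) with h(x) = 2·x^2 + 2·x + 2. Hence g | f, i.e. f ∈ (g).

Final answer: YES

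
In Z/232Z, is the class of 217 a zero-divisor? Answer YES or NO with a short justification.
gcd(217, 232) = 1, so 217 is a unit in Z/232Z (it has a multiplicative inverse). A unit cannot be a zero-divisor: if 217·b ≡ 0 then multiplying both sides by 217^(−1) gives b ≡ 0. So 217 is not a zero-divisor.

Final answer: NO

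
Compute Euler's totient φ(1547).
φ is multiplicative, with φ(p^e) = p^e − p^(e−1). Factorise 1547 = 7 · 13 · 17. Then
  φ(1547) = (7 − 1) · (13 − 1) · (17 − 1) = 6 · 12 · 16 = 1152.

Final answer: φ(1547) = 1152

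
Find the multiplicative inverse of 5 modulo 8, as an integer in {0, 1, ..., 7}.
5^(−1) ≡ 5 (mod 8)

Apply the extended Euclidean algorithm to (8, 5), tracking rows (r, s, t) with s·8 + t·5 = r. Each division r_prev = q·r_cur + r_new produces the new row as (previous row) − q·(current row):
  row A: (8, 1, 0)   [1·8 + 0·5 = 8]
  row B: (5, 0, 1)   [0·8 + 1·5 = 5]
  8 = 1·5 + 3   → row C = row A − 1·row B = (3, 1, −1)   [check: 1·8 − 1·5 = 3]
  5 = 1·3 + 2   → row D = row B − 1·row C = (2, −1, 2)   [check: −1·8 + 2·5 = 2]
  3 = 1·2 + 1   → row E = row C − 1·row D = (1, 2, −3)   [check: 2·8 − 3·5 = 1]
  2 = 2·1 + 0   → remainder 0, stop. gcd = 1 (last nonzero row E).
The gcd is 1, so 5 is invertible mod 8. The last nonzero row gives 2·8 − 3·5 = 1, so t = −3. So 5^(−1) ≡ −3 ≡ 5 (mod 8). Verify: 5 · 5 = 25 ≡ 1 (mod 8). ✓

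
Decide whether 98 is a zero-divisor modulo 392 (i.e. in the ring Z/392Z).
gcd(98, 392) = 98 > 1, so 98 is not a unit in Z/392Z. In Z/nZ every nonzero non-unit is a zero-divisor: explicitly, take b = 392/gcd = 4 ≠ 0 (mod 392); then 98·4 = 392 = 1·392, i.e. 98·4 ≡ 0 (mod 392). So 98 is a zero-divisor.

Final answer: YES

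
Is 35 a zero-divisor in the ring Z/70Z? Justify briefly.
gcd(35, 70) = 35 > 1, so 35 is not a unit in Z/70Z. In Z/nZ every nonzero non-unit is a zero-divisor: explicitly, take b = 70/gcd = 2 ≠ 0 (mod 70); then 35·2 = 70 = 1·70, i.e. 35·2 ≡ 0 (mod 70). So 35 is a zero-divisor.

Final answer: YES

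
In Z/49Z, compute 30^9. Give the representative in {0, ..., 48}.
1

Use repeated squaring. Binary(9) = 1001. Walk through the bits of the exponent 9 left-to-right: at each bit after the leading one, square the running value, then multiply by 30 if the bit is 1 (always reducing mod 49):
  bit 1 = 1 (leading): start with 30.
  bit 2 = 0: square 30^2 = 900 ≡ 18 (mod 49).
  bit 3 = 0: square 18^2 = 324 ≡ 30 (mod 49).
  bit 4 = 1: square 30^2 = 900 ≡ 18; bit is 1, so multiply 18·30 = 540 ≡ 1 (mod 49).
Final value: 30^9 ≡ 1 (mod 49).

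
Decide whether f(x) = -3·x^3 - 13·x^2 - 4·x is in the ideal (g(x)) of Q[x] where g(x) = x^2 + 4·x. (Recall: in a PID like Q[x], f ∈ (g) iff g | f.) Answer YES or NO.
YES

In Q[x] the ideal (g) consists of all multiples of g, so f ∈ (g) iff g | f, i.e. iff the remainder of f on division by g is 0. Divide f by g (g is monic, so eliminate the leading term of the running remainder at each step):
  leading term -3·x^3: subtract (-3·x)·g(x) = -3·x^3 - 12·x^2, leaving -x^2 - 4·x
  leading term -x^2: subtract (-1)·g(x) = -x^2 - 4·x, leaving 0
The remainder is 0, so f(x) = g(x) · h(x) with h(x) = -3·x - 1. Hence g | f, i.e. f ∈ (g).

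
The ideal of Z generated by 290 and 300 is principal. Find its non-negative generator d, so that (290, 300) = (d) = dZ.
In the PID Z, (a, b) is generated by gcd(a, b). Compute gcd(300, 290) with the extended Euclidean algorithm, tracking rows (r, s, t) with s·300 + t·290 = r:
  row A: (300, 1, 0)   [1·300 + 0·290 = 300]
  row B: (290, 0, 1)   [0·300 + 1·290 = 290]
  300 = 1·290 + 10   → row C = row A − 1·row B = (10, 1, −1)   [check: 1·300 − 1·290 = 10]
  290 = 29·10 + 0   → remainder 0, stop. gcd = 10 (last nonzero row C).
So gcd(290, 300) = 10, with Bézout identity 1·300 − 1·290 = 10. Containment (⊇): the Bézout identity exhibits 10 as an element of (290, 300), giving (10) ⊆ (290, 300). Containment (⊆): since 10 | 290 and 10 | 300 (290 = 10·29, 300 = 10·30), every Z-linear combination of 290 and 300 is divisible by 10, so (290, 300) ⊆ (10). Therefore (290, 300) = (10), d = 10.

Final answer: (290, 300) = (10); d = 10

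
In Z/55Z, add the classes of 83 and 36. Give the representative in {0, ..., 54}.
9

Reduce the summands first: 83 ≡ 28 (mod 55), so 83 + 36 ≡ 28 + 36 (mod 55). 28 + 36 = 64; 64 = 1·55 + 9, so (83 + 36) mod 55 = 9.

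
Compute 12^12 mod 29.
1

Use repeated squaring. Binary(12) = 1100. Walk through the bits of the exponent 12 left-to-right: at each bit after the leading one, square the running value, then multiply by 12 if the bit is 1 (always reducing mod 29):
  bit 1 = 1 (leading): start with 12.
  bit 2 = 1: square 12^2 = 144 ≡ 28; bit is 1, so multiply 28·12 = 336 ≡ 17 (mod 29).
  bit 3 = 0: square 17^2 = 289 ≡ 28 (mod 29).
  bit 4 = 0: square 28^2 = 784 ≡ 1 (mod 29).
Final value: 12^12 ≡ 1 (mod 29).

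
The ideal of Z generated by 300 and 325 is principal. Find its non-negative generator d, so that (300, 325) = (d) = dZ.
(300, 325) = (25); d = 25

In the PID Z, (a, b) is generated by gcd(a, b). Compute gcd(325, 300) with the extended Euclidean algorithm, tracking rows (r, s, t) with s·325 + t·300 = r:
  row A: (325, 1, 0)   [1·325 + 0·300 = 325]
  row B: (300, 0, 1)   [0·325 + 1·300 = 300]
  325 = 1·300 + 25   → row C = row A − 1·row B = (25, 1, −1)   [check: 1·325 − 1·300 = 25]
  300 = 12·25 + 0   → remainder 0, stop. gcd = 25 (last nonzero row C).
So gcd(300, 325) = 25, with Bézout identity 1·325 − 1·300 = 25. Containment (⊇): the Bézout identity exhibits 25 as an element of (300, 325), giving (25) ⊆ (300, 325). Containment (⊆): since 25 | 300 and 25 | 325 (300 = 25·12, 325 = 25·13), every Z-linear combination of 300 and 325 is divisible by 25, so (300, 325) ⊆ (25). Therefore (300, 325) = (25), d = 25.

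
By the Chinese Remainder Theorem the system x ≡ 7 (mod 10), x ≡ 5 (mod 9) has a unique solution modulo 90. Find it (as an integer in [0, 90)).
x ≡ 77 (mod 90); the representative in [0, 90) is 77

The moduli 10, 9 are pairwise coprime, so by the CRT there is a unique solution mod 10·9 = 90.
Solve by successive substitution. Start with x ≡ 7 (mod 10).
  Combine with x ≡ 5 (mod 9): write x = 7 + 10·t and require 7 + 10·t ≡ 5 (mod 9), i.e. 10·t ≡ 5 − 7 ≡ 7 (mod 9). Since 10^(−1) ≡ 1 (mod 9) (10 ≡ 1 (mod 9)), t ≡ 1·7 ≡ 7 (mod 9). So x ≡ 7 + 10·7 = 77 (mod 90).
Unique solution in [0, 90): x = 77.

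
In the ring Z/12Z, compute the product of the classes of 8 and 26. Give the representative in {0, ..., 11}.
4

Reduce the factors first: 26 ≡ 2 (mod 12), so 8 · 26 ≡ 8 · 2 (mod 12). 8 · 2 = 16. Dividing by 12: 16 = 1·12 + 4. So (8 · 26) mod 12 = 4.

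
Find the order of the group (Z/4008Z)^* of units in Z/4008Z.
|(Z/4008Z)^*| = 1328

(Z/4008Z)^* consists of the classes a with gcd(a, 4008) = 1, so its order is φ(4008). φ is multiplicative, with φ(p^e) = p^e − p^(e−1). Factorise 4008 = 2^3 · 3 · 167. Then
  φ(4008) = (2^3 − 2^2) · (3 − 1) · (167 − 1) = 4 · 2 · 166 = 1328.
Thus |(Z/4008Z)^*| = 1328.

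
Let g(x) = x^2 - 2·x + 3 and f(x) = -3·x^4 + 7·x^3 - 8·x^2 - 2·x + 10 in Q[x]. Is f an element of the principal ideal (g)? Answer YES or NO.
NO

In Q[x] the ideal (g) consists of all multiples of g, so f ∈ (g) iff g | f, i.e. iff the remainder of f on division by g is 0. Divide f by g (g is monic, so eliminate the leading term of the running remainder at each step):
  leading term -3·x^4: subtract (-3·x^2)·g(x) = -3·x^4 + 6·x^3 - 9·x^2, leaving x^3 + x^2 - 2·x + 10
  leading term x^3: subtract (x)·g(x) = x^3 - 2·x^2 + 3·x, leaving 3·x^2 - 5·x + 10
  leading term 3·x^2: subtract (3)·g(x) = 3·x^2 - 6·x + 9, leaving x + 1
The remainder r(x) = x + 1 ≠ 0 (and deg r < deg g), so g ∤ f, i.e. f ∉ (g).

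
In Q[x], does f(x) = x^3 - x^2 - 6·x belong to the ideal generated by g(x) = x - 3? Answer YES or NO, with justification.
YES

In Q[x] the ideal (g) consists of all multiples of g, so f ∈ (g) iff g | f, i.e. iff the remainder of f on division by g is 0. Divide f by g (g is monic, so eliminate the leading term of the running remainder at each step):
  leading term x^3: subtract (x^2)·g(x) = x^3 - 3·x^2, leaving 2·x^2 - 6·x
  leading term 2·x^2: subtract (2·x)·g(x) = 2·x^2 - 6·x, leaving 0
The remainder is 0, so f(x) = g(x) · h(x) with h(x) = x^2 + 2·x. Hence g | f, i.e. f ∈ (g).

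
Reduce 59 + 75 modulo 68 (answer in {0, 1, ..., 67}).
Reduce the summands first: 75 ≡ 7 (mod 68), so 59 + 75 ≡ 59 + 7 (mod 68). 59 + 7 = 66; 66 = 0·68 + 66, so (59 + 75) mod 68 = 66.

Final answer: 66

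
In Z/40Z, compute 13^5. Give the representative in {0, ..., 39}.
13

Use repeated squaring. Binary(5) = 101. Walk through the bits of the exponent 5 left-to-right: at each bit after the leading one, square the running value, then multiply by 13 if the bit is 1 (always reducing mod 40):
  bit 1 = 1 (leading): start with 13.
  bit 2 = 0: square 13^2 = 169 ≡ 9 (mod 40).
  bit 3 = 1: square 9^2 = 81 ≡ 1; bit is 1, so multiply 1·13 = 13 (mod 40).
Final value: 13^5 ≡ 13 (mod 40).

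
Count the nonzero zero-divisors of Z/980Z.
Z/980Z has 643 nonzero zero-divisors

In Z/980Z each nonzero element is either a unit (gcd with 980 is 1) or a zero-divisor (gcd > 1). The number of units is φ(980): factorise 980 = 2^2 · 5 · 7^2, so φ(980) = (2^2 − 2^1) · (5 − 1) · (7^2 − 7^1) = 2 · 4 · 42 = 336. The nonzero elements number 980 − 1 = 979. Hence the nonzero zero-divisors number 979 − 336 = 643.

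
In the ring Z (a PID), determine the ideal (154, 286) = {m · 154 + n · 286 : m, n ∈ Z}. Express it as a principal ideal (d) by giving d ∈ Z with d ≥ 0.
(154, 286) = (22); d = 22

In the PID Z, (a, b) is generated by gcd(a, b). Compute gcd(286, 154) with the extended Euclidean algorithm, tracking rows (r, s, t) with s·286 + t·154 = r:
  row A: (286, 1, 0)   [1·286 + 0·154 = 286]
  row B: (154, 0, 1)   [0·286 + 1·154 = 154]
  286 = 1·154 + 132   → row C = row A − 1·row B = (132, 1, −1)   [check: 1·286 − 1·154 = 132]
  154 = 1·132 + 22   → row D = row B − 1·row C = (22, −1, 2)   [check: −1·286 + 2·154 = 22]
  132 = 6·22 + 0   → remainder 0, stop. gcd = 22 (last nonzero row D).
So gcd(154, 286) = 22, with Bézout identity −1·286 + 2·154 = 22. Containment (⊇): the Bézout identity exhibits 22 as an element of (154, 286), giving (22) ⊆ (154, 286). Containment (⊆): since 22 | 154 and 22 | 286 (154 = 22·7, 286 = 22·13), every Z-linear combination of 154 and 286 is divisible by 22, so (154, 286) ⊆ (22). Therefore (154, 286) = (22), d = 22.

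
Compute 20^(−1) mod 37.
Apply the extended Euclidean algorithm to (37, 20), tracking rows (r, s, t) with s·37 + t·20 = r. Each division r_prev = q·r_cur + r_new produces the new row as (previous row) − q·(current row):
  row A: (37, 1, 0)   [1·37 + 0·20 = 37]
  row B: (20, 0, 1)   [0·37 + 1·20 = 20]
  37 = 1·20 + 17   → row C = row A − 1·row B = (17, 1, −1)   [check: 1·37 − 1·20 = 17]
  20 = 1·17 + 3   → row D = row B − 1·row C = (3, −1, 2)   [check: −1·37 + 2·20 = 3]
  17 = 5·3 + 2   → row E = row C − 5·row D = (2, 6, −11)   [check: 6·37 − 11·20 = 2]
  3 = 1·2 + 1   → row F = row D − 1·row E = (1, −7, 13)   [check: −7·37 + 13·20 = 1]
  2 = 2·1 + 0   → remainder 0, stop. gcd = 1 (last nonzero row F).
The gcd is 1, so 20 is invertible mod 37. The last nonzero row gives −7·37 + 13·20 = 1, so t = 13. So 20^(−1) ≡ 13 (mod 37). Verify: 20 · 13 = 260 ≡ 1 (mod 37). ✓

Final answer: 20^(−1) ≡ 13 (mod 37)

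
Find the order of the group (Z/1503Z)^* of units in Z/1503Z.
(Z/1503Z)^* consists of the classes a with gcd(a, 1503) = 1, so its order is φ(1503). φ is multiplicative, with φ(p^e) = p^e − p^(e−1). Factorise 1503 = 3^2 · 167. Then
  φ(1503) = (3^2 − 3^1) · (167 − 1) = 6 · 166 = 996.
Thus |(Z/1503Z)^*| = 996.

Final answer: |(Z/1503Z)^*| = 996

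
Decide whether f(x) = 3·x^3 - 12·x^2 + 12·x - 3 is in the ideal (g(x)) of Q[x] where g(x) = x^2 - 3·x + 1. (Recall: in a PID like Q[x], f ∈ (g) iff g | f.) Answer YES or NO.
YES

In Q[x] the ideal (g) consists of all multiples of g, so f ∈ (g) iff g | f, i.e. iff the remainder of f on division by g is 0. Divide f by g (g is monic, so eliminate the leading term of the running remainder at each step):
  leading term 3·x^3: subtract (3·x)·g(x) = 3·x^3 - 9·x^2 + 3·x, leaving -3·x^2 + 9·x - 3
  leading term -3·x^2: subtract (-3)·g(x) = -3·x^2 + 9·x - 3, leaving 0
The remainder is 0, so f(x) = g(x) · h(x) with h(x) = 3·x - 3. Hence g | f, i.e. f ∈ (g).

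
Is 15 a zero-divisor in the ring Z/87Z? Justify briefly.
YES

gcd(15, 87) = 3 > 1, so 15 is not a unit in Z/87Z. In Z/nZ every nonzero non-unit is a zero-divisor: explicitly, take b = 87/gcd = 29 ≠ 0 (mod 87); then 15·29 = 435 = 5·87, i.e. 15·29 ≡ 0 (mod 87). So 15 is a zero-divisor.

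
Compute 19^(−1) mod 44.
19^(−1) ≡ 7 (mod 44)

Apply the extended Euclidean algorithm to (44, 19), tracking rows (r, s, t) with s·44 + t·19 = r. Each division r_prev = q·r_cur + r_new produces the new row as (previous row) − q·(current row):
  row A: (44, 1, 0)   [1·44 + 0·19 = 44]
  row B: (19, 0, 1)   [0·44 + 1·19 = 19]
  44 = 2·19 + 6   → row C = row A − 2·row B = (6, 1, −2)   [check: 1·44 − 2·19 = 6]
  19 = 3·6 + 1   → row D = row B − 3·row C = (1, −3, 7)   [check: −3·44 + 7·19 = 1]
  6 = 6·1 + 0   → remainder 0, stop. gcd = 1 (last nonzero row D).
The gcd is 1, so 19 is invertible mod 44. The last nonzero row gives −3·44 + 7·19 = 1, so t = 7. So 19^(−1) ≡ 7 (mod 44). Verify: 19 · 7 = 133 ≡ 1 (mod 44). ✓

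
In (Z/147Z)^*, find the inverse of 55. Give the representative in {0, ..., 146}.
55^(−1) ≡ 139 (mod 147)

Apply the extended Euclidean algorithm to (147, 55), tracking rows (r, s, t) with s·147 + t·55 = r. Each division r_prev = q·r_cur + r_new produces the new row as (previous row) − q·(current row):
  row A: (147, 1, 0)   [1·147 + 0·55 = 147]
  row B: (55, 0, 1)   [0·147 + 1·55 = 55]
  147 = 2·55 + 37   → row C = row A − 2·row B = (37, 1, −2)   [check: 1·147 − 2·55 = 37]
  55 = 1·37 + 18   → row D = row B − 1·row C = (18, −1, 3)   [check: −1·147 + 3·55 = 18]
  37 = 2·18 + 1   → row E = row C − 2·row D = (1, 3, −8)   [check: 3·147 − 8·55 = 1]
  18 = 18·1 + 0   → remainder 0, stop. gcd = 1 (last nonzero row E).
The gcd is 1, so 55 is invertible mod 147. The last nonzero row gives 3·147 − 8·55 = 1, so t = −8. So 55^(−1) ≡ −8 ≡ 139 (mod 147). Verify: 55 · 139 = 7645 ≡ 1 (mod 147). ✓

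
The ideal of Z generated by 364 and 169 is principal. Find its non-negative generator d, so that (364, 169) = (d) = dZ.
(364, 169) = (13); d = 13

In the PID Z, (a, b) is generated by gcd(a, b). Compute gcd(364, 169) with the extended Euclidean algorithm, tracking rows (r, s, t) with s·364 + t·169 = r:
  row A: (364, 1, 0)   [1·364 + 0·169 = 364]
  row B: (169, 0, 1)   [0·364 + 1·169 = 169]
  364 = 2·169 + 26   → row C = row A − 2·row B = (26, 1, −2)   [check: 1·364 − 2·169 = 26]
  169 = 6·26 + 13   → row D = row B − 6·row C = (13, −6, 13)   [check: −6·364 + 13·169 = 13]
  26 = 2·13 + 0   → remainder 0, stop. gcd = 13 (last nonzero row D).
So gcd(364, 169) = 13, with Bézout identity −6·364 + 13·169 = 13. Containment (⊇): the Bézout identity exhibits 13 as an element of (364, 169), giving (13) ⊆ (364, 169). Containment (⊆): since 13 | 364 and 13 | 169 (364 = 13·28, 169 = 13·13), every Z-linear combination of 364 and 169 is divisible by 13, so (364, 169) ⊆ (13). Therefore (364, 169) = (13), d = 13.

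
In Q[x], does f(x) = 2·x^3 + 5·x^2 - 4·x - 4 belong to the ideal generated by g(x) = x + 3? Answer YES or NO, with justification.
In Q[x] the ideal (g) consists of all multiples of g, so f ∈ (g) iff g | f, i.e. iff the remainder of f on division by g is 0. Divide f by g (g is monic, so eliminate the leading term of the running remainder at each step):
  leading term 2·x^3: subtract (2·x^2)·g(x) = 2·x^3 + 6·x^2, leaving -x^2 - 4·x - 4
  leading term -x^2: subtract (-x)·g(x) = -x^2 - 3·x, leaving -x - 4
  leading term -x: subtract (-1)·g(x) = -x - 3, leaving -1
The remainder r(x) = -1 ≠ 0 (and deg r < deg g), so g ∤ f, i.e. f ∉ (g).

Final answer: NO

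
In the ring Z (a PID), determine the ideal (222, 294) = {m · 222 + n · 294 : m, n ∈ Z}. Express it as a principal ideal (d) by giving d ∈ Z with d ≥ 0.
In the PID Z, (a, b) is generated by gcd(a, b). Compute gcd(294, 222) with the extended Euclidean algorithm, tracking rows (r, s, t) with s·294 + t·222 = r:
  row A: (294, 1, 0)   [1·294 + 0·222 = 294]
  row B: (222, 0, 1)   [0·294 + 1·222 = 222]
  294 = 1·222 + 72   → row C = row A − 1·row B = (72, 1, −1)   [check: 1·294 − 1·222 = 72]
  222 = 3·72 + 6   → row D = row B − 3·row C = (6, −3, 4)   [check: −3·294 + 4·222 = 6]
  72 = 12·6 + 0   → remainder 0, stop. gcd = 6 (last nonzero row D).
So gcd(222, 294) = 6, with Bézout identity −3·294 + 4·222 = 6. Containment (⊇): the Bézout identity exhibits 6 as an element of (222, 294), giving (6) ⊆ (222, 294). Containment (⊆): since 6 | 222 and 6 | 294 (222 = 6·37, 294 = 6·49), every Z-linear combination of 222 and 294 is divisible by 6, so (222, 294) ⊆ (6). Therefore (222, 294) = (6), d = 6.

Final answer: (222, 294) = (6); d = 6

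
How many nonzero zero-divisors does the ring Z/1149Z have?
Z/1149Z has 384 nonzero zero-divisors

In Z/1149Z each nonzero element is either a unit (gcd with 1149 is 1) or a zero-divisor (gcd > 1). The number of units is φ(1149): factorise 1149 = 3 · 383, so φ(1149) = (3 − 1) · (383 − 1) = 2 · 382 = 764. The nonzero elements number 1149 − 1 = 1148. Hence the nonzero zero-divisors number 1148 − 764 = 384.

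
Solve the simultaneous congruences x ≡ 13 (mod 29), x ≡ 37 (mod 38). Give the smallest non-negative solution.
x ≡ 303 (mod 1102); the representative in [0, 1102) is 303

The moduli 29, 38 are pairwise coprime, so by the CRT there is a unique solution mod 29·38 = 1102.
Solve by successive substitution. Start with x ≡ 13 (mod 29).
  Combine with x ≡ 37 (mod 38): write x = 13 + 29·t and require 13 + 29·t ≡ 37 (mod 38), i.e. 29·t ≡ 37 − 13 ≡ 24 (mod 38). Since 29^(−1) ≡ 21 (mod 38), t ≡ 21·24 ≡ 10 (mod 38). So x ≡ 13 + 29·10 = 303 (mod 1102).
Unique solution in [0, 1102): x = 303.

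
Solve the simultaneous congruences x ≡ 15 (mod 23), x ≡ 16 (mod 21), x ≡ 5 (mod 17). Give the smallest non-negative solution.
x ≡ 5581 (mod 8211); the representative in [0, 8211) is 5581

The moduli 23, 21, 17 are pairwise coprime, so by the CRT there is a unique solution mod 23·21·17 = 8211.
Solve by successive substitution. Start with x ≡ 15 (mod 23).
  Combine with x ≡ 16 (mod 21): write x = 15 + 23·t and require 15 + 23·t ≡ 16 (mod 21), i.e. 23·t ≡ 16 − 15 ≡ 1 (mod 21). Since 23^(−1) ≡ 11 (mod 21) (23 ≡ 2 (mod 21)), t ≡ 11·1 ≡ 11 (mod 21). So x ≡ 15 + 23·11 = 268 (mod 483).
  Combine with x ≡ 5 (mod 17): write x = 268 + 483·t and require 268 + 483·t ≡ 5 (mod 17), i.e. 483·t ≡ 5 − 268 ≡ 9 (mod 17). Since 483^(−1) ≡ 5 (mod 17) (483 ≡ 7 (mod 17)), t ≡ 5·9 ≡ 11 (mod 17). So x ≡ 268 + 483·11 = 5581 (mod 8211).
Unique solution in [0, 8211): x = 5581.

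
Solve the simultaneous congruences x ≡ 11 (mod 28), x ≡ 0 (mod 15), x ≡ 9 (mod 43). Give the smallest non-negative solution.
x ≡ 12135 (mod 18060); the representative in [0, 18060) is 12135

The moduli 28, 15, 43 are pairwise coprime, so by the CRT there is a unique solution mod 28·15·43 = 18060.
Solve by successive substitution. Start with x ≡ 11 (mod 28).
  Combine with x ≡ 0 (mod 15): write x = 11 + 28·t and require 11 + 28·t ≡ 0 (mod 15), i.e. 28·t ≡ 0 − 11 ≡ 4 (mod 15). Since 28^(−1) ≡ 7 (mod 15) (28 ≡ 13 (mod 15)), t ≡ 7·4 ≡ 13 (mod 15). So x ≡ 11 + 28·13 = 375 (mod 420).
  Combine with x ≡ 9 (mod 43): write x = 375 + 420·t and require 375 + 420·t ≡ 9 (mod 43), i.e. 420·t ≡ 9 − 375 ≡ 21 (mod 43). Since 420^(−1) ≡ 30 (mod 43) (420 ≡ 33 (mod 43)), t ≡ 30·21 ≡ 28 (mod 43). So x ≡ 375 + 420·28 = 12135 (mod 18060).
Unique solution in [0, 18060): x = 12135.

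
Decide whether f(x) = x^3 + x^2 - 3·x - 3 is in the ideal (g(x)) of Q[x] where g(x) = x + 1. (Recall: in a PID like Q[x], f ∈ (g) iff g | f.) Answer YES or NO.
In Q[x] the ideal (g) consists of all multiples of g, so f ∈ (g) iff g | f, i.e. iff the remainder of f on division by g is 0. Divide f by g (g is monic, so eliminate the leading term of the running remainder at each step):
  leading term x^3: subtract (x^2)·g(x) = x^3 + x^2, leaving -3·x - 3
  leading term -3·x: subtract (-3)·g(x) = -3·x - 3, leaving 0
The remainder is 0, so f(x) = g(x) · h(x) with h(x) = x^2 - 3. Hence g | f, i.e. f ∈ (g).

Final answer: YES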